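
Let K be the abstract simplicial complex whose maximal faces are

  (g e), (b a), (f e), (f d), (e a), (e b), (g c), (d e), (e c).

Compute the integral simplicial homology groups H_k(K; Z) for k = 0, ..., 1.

K has 7 vertices, 9 edges.
rank ∂_0 = 0, rank ∂_1 = 6 ⇒ b_0 = 7 − 0 − 6 = 1; all invariant factors of ∂_1 are 1 so no torsion. So H_0 ≅ Z.
rank ∂_1 = 6, rank ∂_2 = 0 ⇒ b_1 = 9 − 6 − 0 = 3. So H_1 ≅ Z^3.

H_0 = Z,  H_1 = Z^3.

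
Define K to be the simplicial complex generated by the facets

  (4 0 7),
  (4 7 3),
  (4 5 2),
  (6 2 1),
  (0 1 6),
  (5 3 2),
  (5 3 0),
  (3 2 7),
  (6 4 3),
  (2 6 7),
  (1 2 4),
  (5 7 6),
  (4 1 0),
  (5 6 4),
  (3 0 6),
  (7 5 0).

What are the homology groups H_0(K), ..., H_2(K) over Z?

H_0 ≅ Z,  H_1 ≅ Z^2,  H_2 ≅ Z.

We work with the vertex ordering 0 < 1 < 2 < 3 < 4 < 5 < 6 < 7. The simplices of K, each written with vertices in increasing order, are:

  0-simplices (8): [0], [1], [2], [3], [4], [5], [6], [7]
  1-simplices (24): (24 of them)
  2-simplices (16): [0,1,4], [0,1,6], [0,3,5], [0,3,6], [0,4,7], [0,5,7], [1,2,4], [1,2,6], [2,3,5], [2,3,7], [2,4,5], [2,6,7], [3,4,6], [3,4,7], [4,5,6], [5,6,7]

Hence C_0 ≅ Z^8, C_1 ≅ Z^24, C_2 ≅ Z^16.

The boundary map ∂_1: C_1 → C_0 is given by ∂[p,q] = [q] − [p].
This gives a 8×24 integer matrix of rank 7; reducing to Smith normal form yields diagonal entries (1,1,1,1,1,1,1).

∂_2: C_2 → C_1 sends each 2-simplex [p,q,r] to [q,r] − [p,r] + [p,q]. For instance
  ∂[1,2,4] = [2,4] − [1,4] + [1,2],
  ∂[4,5,6] = [5,6] − [4,6] + [4,5].
As a 24×16 matrix over Z this has rank 15, with invariant factors (1,1,1,1,1,1,1,1,1,1,1,1,1,1,1).

Computing H_k = (kernel of ∂_k) / (image of ∂_{k+1}):

  H_0: rank C_0 − rank ∂_1 = 8 − 7 = 1, and the invariant factors of ∂_1 are all 1, so H_0 ≅ Z.
  H_1: rank ker ∂_1 − rank ∂_2 = (24 − 7) − 15 = 2, and the invariant factors of ∂_2 are all 1, so H_1 ≅ Z^2.
  H_2: rank ker ∂_2 − rank ∂_3 = (16 − 15) − 0 = 1, and there is no ∂_3, so H_2 ≅ Z.

As a check, the Euler characteristic is 8 − 24 + 16 = 0, which agrees with 1 − 2 + 1 = 0.
(K is a triangulation of the torus T^2.)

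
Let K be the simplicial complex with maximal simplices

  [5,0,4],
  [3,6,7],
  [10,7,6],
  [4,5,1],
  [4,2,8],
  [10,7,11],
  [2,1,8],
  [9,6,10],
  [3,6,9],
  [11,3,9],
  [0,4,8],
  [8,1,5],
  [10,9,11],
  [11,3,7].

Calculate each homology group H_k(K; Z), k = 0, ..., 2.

We work with the vertex ordering 0 < 1 < 2 < 3 < 4 < 5 < 6 < 7 < 8 < 9 < 10 < 11. The simplices of K, each written with vertices in increasing order, are:

  0-simplices (12): [0], [1], [2], [3], [4], [5], [6], [7], [8], [9], [10], [11]
  1-simplices (24): (24 of them)
  2-simplices (14): [0,4,5], [0,4,8], [1,2,8], [1,4,5], [1,5,8], [2,4,8], [3,6,7], [3,6,9], [3,7,11], [3,9,11], [6,7,10], [6,9,10], [7,10,11], [9,10,11]

giving chain groups C_0 ≅ Z^12, C_1 ≅ Z^24, C_2 ≅ Z^14.

The boundary map ∂_1: C_1 → C_0 sends each edge [p,q] (with p < q) to q − p. For instance
  ∂[0,5] = [5] − [0].
The resulting 12×24 matrix has rank 10, and its Smith normal form has invariant factors (1,1,1,1,1,1,1,1,1,1).

The boundary map ∂_2: C_2 → C_1 acts by ∂[p,q,r] = [q,r] − [p,r] + [p,q]. For instance
  ∂[3,6,7] = [6,7] − [3,7] + [3,6],
  ∂[3,7,11] = [7,11] − [3,11] + [3,7].
As a 24×14 matrix over Z this has rank 13, with invariant factors (1,1,1,1,1,1,1,1,1,1,1,1,1).

Computing H_k = (kernel of ∂_k) / (image of ∂_{k+1}):

  H_0: rank C_0 − rank ∂_1 = 12 − 10 = 2, and the invariant factors of ∂_1 are all 1, so H_0 = Z^2.
  H_1: rank ker ∂_1 − rank ∂_2 = (24 − 10) − 13 = 1, and the invariant factors of ∂_2 are all 1, so H_1 = Z.
  H_2: rank ker ∂_2 − rank ∂_3 = (14 − 13) − 0 = 1, and there is no ∂_3, so H_2 = Z.

As a check, the Euler characteristic is 12 − 24 + 14 = 2, which agrees with 2 − 1 + 1 = 2.

H_0 ≅ Z^2,  H_1 ≅ Z,  H_2 ≅ Z.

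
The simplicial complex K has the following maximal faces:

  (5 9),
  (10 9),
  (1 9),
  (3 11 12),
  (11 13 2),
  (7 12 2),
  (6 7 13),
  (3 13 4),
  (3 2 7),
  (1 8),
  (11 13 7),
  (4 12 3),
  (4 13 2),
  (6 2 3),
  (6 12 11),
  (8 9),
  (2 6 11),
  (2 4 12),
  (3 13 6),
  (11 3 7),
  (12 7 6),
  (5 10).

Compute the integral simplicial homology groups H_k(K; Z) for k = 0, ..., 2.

H_0 ≅ Z^2,  H_1 ≅ Z^4,  H_2 ≅ Z.

We work with the vertex ordering 1 < 2 < 3 < 4 < 5 < 6 < 7 < 8 < 9 < 10 < 11 < 12 < 13. The simplices of K, each written with vertices in increasing order, are:

  0-simplices (13): [1], [2], [3], [4], [5], [6], [7], [8], [9], [10], [11], [12], [13]
  1-simplices (30): (30 of them)
  2-simplices (16): [2,3,6], [2,3,7], [2,4,12], [2,4,13], [2,6,11], [2,7,12], [2,11,13], [3,4,12], [3,4,13], [3,6,13], [3,7,11], [3,11,12], [6,7,12], [6,7,13], [6,11,12], [7,11,13]

so the chain groups are C_0 ≅ Z^13, C_1 ≅ Z^30, C_2 ≅ Z^16.

Boundary ∂_1: C_1 → C_0 sends each edge [p,q] (with p < q) to q − p.
As a 13×30 matrix over Z this has rank 11, with invariant factors (1,1,1,1,1,1,1,1,1,1,1).

Boundary ∂_2: C_2 → C_1 sends each 2-simplex [p,q,r] to [q,r] − [p,r] + [p,q]. For instance
  ∂[2,3,7] = [3,7] − [2,7] + [2,3],
  ∂[3,11,12] = [11,12] − [3,12] + [3,11].
As a 30×16 matrix over Z this has rank 15, with invariant factors (1,1,1,1,1,1,1,1,1,1,1,1,1,1,1).

Reading off H_k = ker ∂_k / im ∂_{k+1}:

  H_0: rank C_0 − rank ∂_1 = 13 − 11 = 2, and the invariant factors of ∂_1 are all 1, so H_0 ≅ Z^2.
  H_1: rank ker ∂_1 − rank ∂_2 = (30 − 11) − 15 = 4, and the invariant factors of ∂_2 are all 1, so H_1 ≅ Z^4.
  H_2: rank ker ∂_2 − rank ∂_3 = (16 − 15) − 0 = 1, and there is no ∂_3, so H_2 ≅ Z.

As a check, the Euler characteristic is 13 − 30 + 16 = -1, which agrees with 2 − 4 + 1 = -1.
(K is a triangulation of the disjoint union of a wedge of 2 circles and the torus T^2.)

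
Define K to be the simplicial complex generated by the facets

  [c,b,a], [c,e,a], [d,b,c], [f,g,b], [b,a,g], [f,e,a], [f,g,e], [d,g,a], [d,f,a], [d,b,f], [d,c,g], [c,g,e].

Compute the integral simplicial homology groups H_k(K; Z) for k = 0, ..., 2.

H_0 = Z,  H_1 = Z/2,  H_2 = 0.

Fix the vertex order a < b < c < d < e < f < g and write every simplex with vertices in increasing order. Then dim K = 2 and the simplices of K are:

  0-simplices (7): a, b, c, d, e, f, g
  1-simplices (18): ab, ac, ad, ae, af, ag, bc, bd, bf, bg, cd, ce, cg, df, dg, ef, eg, fg
  2-simplices (12): abc, abg, ace, adf, adg, aef, bcd, bdf, bfg, cdg, ceg, efg

Hence C_0 ≅ Z^7, C_1 ≅ Z^18, C_2 ≅ Z^12.

∂_1: C_1 → C_0 sends each edge [p,q] (with p < q) to q − p. For instance
  ∂ad = d − a.
The resulting 7×18 matrix has rank 6, and its Smith normal form has invariant factors (1,1,1,1,1,1).

The boundary map ∂_2: C_2 → C_1 acts by ∂[p,q,r] = [q,r] − [p,r] + [p,q]. For instance
  ∂aef = ef − af + ae,
  ∂ace = ce − ae + ac.
The resulting 18×12 matrix has rank 12, and its Smith normal form has invariant factors (1,1,1,1,1,1,1,1,1,1,1,2).

From H_k ≅ ker(∂_k) / im(∂_{k+1}) we obtain:

  H_0: rank C_0 − rank ∂_1 = 7 − 6 = 1, and the invariant factors of ∂_1 are all 1, so H_0 ≅ Z.
  H_1: rank ker ∂_1 − rank ∂_2 = (18 − 6) − 12 = 0, and ∂_2 has invariant factor 2 > 1, so H_1 ≅ Z/2.
  H_2: rank ker ∂_2 − rank ∂_3 = (12 − 12) − 0 = 0, and there is no ∂_3, so H_2 ≅ 0.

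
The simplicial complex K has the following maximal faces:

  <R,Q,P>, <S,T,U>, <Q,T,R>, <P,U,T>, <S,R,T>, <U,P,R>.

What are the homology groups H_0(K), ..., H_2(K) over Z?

H_0 ≅ Z,  H_1 ≅ Z,  H_2 = 0.

Take the total order P < Q < R < S < T < U on the vertex set. Then K (dimension 2) consists of the simplices:

  0-simplices (6): P, Q, R, S, T, U
  1-simplices (12): PQ, PR, PT, PU, QR, QT, RS, RT, RU, ST, SU, TU
  2-simplices (6): PQR, PRU, PTU, QRT, RST, STU

giving chain groups C_0 ≅ Z^6, C_1 ≅ Z^12, C_2 ≅ Z^6.

∂_1: C_1 → C_0 is given by ∂[p,q] = [q] − [p].
The resulting 6×12 matrix has rank 5, and its Smith normal form has invariant factors (1,1,1,1,1).

The boundary map ∂_2: C_2 → C_1 acts by ∂[p,q,r] = [q,r] − [p,r] + [p,q]. For instance
  ∂QRT = RT − QT + QR,
  ∂PQR = QR − PR + PQ.
The 12×6 boundary matrix has rank 6 and Smith normal form diag(1,1,1,1,1,1).

From H_k ≅ ker(∂_k) / im(∂_{k+1}) we obtain:

  H_0: rank C_0 − rank ∂_1 = 6 − 5 = 1, and the invariant factors of ∂_1 are all 1, so H_0 ≅ Z.
  H_1: rank ker ∂_1 − rank ∂_2 = (12 − 5) − 6 = 1, and the invariant factors of ∂_2 are all 1, so H_1 ≅ Z.
  H_2: rank ker ∂_2 − rank ∂_3 = (6 − 6) − 0 = 0, and there is no ∂_3, so H_2 ≅ 0.

As a check, the Euler characteristic is 6 − 12 + 6 = 0, which agrees with 1 − 1 + 0 = 0.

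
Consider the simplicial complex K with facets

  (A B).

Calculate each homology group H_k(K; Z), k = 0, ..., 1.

H_0 ≅ Z,  H_1 = 0.

Order the vertices as A < B. Listing each simplex with vertices in this order, K has dimension 1 with simplices:

  0-simplices (2): A, B
  1-simplices (1): AB

so the chain groups are C_0 ≅ Z^2, C_1 ≅ Z^1.

The boundary map ∂_1: C_1 → C_0 sends each edge [p,q] (with p < q) to q − p.
The 2×1 boundary matrix has rank 1 and Smith normal form diag(1).

Now H_k = ker ∂_k / im ∂_{k+1}, so:

  H_0: rank C_0 − rank ∂_1 = 2 − 1 = 1, and the invariant factors of ∂_1 are all 1, so H_0 = Z.
  H_1: rank ker ∂_1 − rank ∂_2 = (1 − 1) − 0 = 0, and there is no ∂_2, so H_1 = 0.

As a check, the Euler characteristic is 2 − 1 = 1, which agrees with 1 − 0 = 1.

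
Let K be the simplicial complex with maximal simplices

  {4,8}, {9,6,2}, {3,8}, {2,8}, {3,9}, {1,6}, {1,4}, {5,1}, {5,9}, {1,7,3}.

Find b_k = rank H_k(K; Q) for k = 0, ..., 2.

b_0 = 1, b_1 = 4, b_2 = 0.

Order the vertices as 1 < 2 < 3 < 4 < 5 < 6 < 7 < 8 < 9. Listing each simplex with vertices in this order, K has dimension 2 with simplices:

  0-simplices (9): [1], [2], [3], [4], [5], [6], [7], [8], [9]
  1-simplices (14): [1,3], [1,4], [1,5], [1,6], [1,7], [2,6], [2,8], [2,9], [3,7], [3,8], [3,9], [4,8], [5,9], [6,9]
  2-simplices (2): [1,3,7], [2,6,9]

giving chain groups C_0 ≅ Z^9, C_1 ≅ Z^14, C_2 ≅ Z^2.

∂_1: C_1 → C_0 maps an edge to its endpoints' difference, ∂[p,q] = q − p.
The resulting 9×14 matrix has rank 8, and its Smith normal form has invariant factors (1,1,1,1,1,1,1,1).

The boundary map ∂_2: C_2 → C_1 maps a triangle to the signed sum of its edges. For instance
  ∂[2,6,9] = [6,9] − [2,9] + [2,6],
  ∂[1,3,7] = [3,7] − [1,7] + [1,3].
The 14×2 boundary matrix has rank 2 and Smith normal form diag(1,1).

Now H_k = ker ∂_k / im ∂_{k+1}, so:

  H_0: rank C_0 − rank ∂_1 = 9 − 8 = 1, and the invariant factors of ∂_1 are all 1, so H_0 = Z.
  H_1: rank ker ∂_1 − rank ∂_2 = (14 − 8) − 2 = 4, and the invariant factors of ∂_2 are all 1, so H_1 = Z^4.
  H_2: rank ker ∂_2 − rank ∂_3 = (2 − 2) − 0 = 0, and there is no ∂_3, so H_2 = 0.

Hence the Betti numbers are b_0 = 1, b_1 = 4, b_2 = 0.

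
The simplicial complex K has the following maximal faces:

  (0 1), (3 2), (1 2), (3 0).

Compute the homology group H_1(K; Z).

Order the vertices as 0 < 1 < 2 < 3. Listing each simplex with vertices in this order, K has dimension 1 with simplices:

  0-simplices (4): [0], [1], [2], [3]
  1-simplices (4): [0,1], [0,3], [1,2], [2,3]

so the chain groups are C_0 ≅ Z^4, C_1 ≅ Z^4.

∂_1: C_1 → C_0 sends each edge [p,q] (with p < q) to q − p. For instance
  ∂[1,2] = [2] − [1].
As a 4×4 matrix over Z this has rank 3, with invariant factors (1,1,1).

Now H_k = ker ∂_k / im ∂_{k+1}, so:

  H_1: rank ker ∂_1 − rank ∂_2 = (4 − 3) − 0 = 1, and there is no ∂_2, so H_1 ≅ Z.

H_1 ≅ Z.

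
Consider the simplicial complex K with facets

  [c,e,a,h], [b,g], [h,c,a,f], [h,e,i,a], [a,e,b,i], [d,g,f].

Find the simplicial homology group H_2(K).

We work with the vertex ordering a < b < c < d < e < f < g < h < i. The simplices of K, each written with vertices in increasing order, are:

  0-simplices (9): a, b, c, d, e, f, g, h, i
  1-simplices (19): ab, ac, ae, af, ah, ai, be, bg, bi, ce, cf, ch, df, dg, eh, ei, fg, fh, hi
  2-simplices (14): abe, abi, ace, acf, ach, aeh, aei, afh, ahi, bei, ceh, cfh, dfg, ehi
  3-simplices (4): abei, aceh, acfh, aehi

giving chain groups C_0 ≅ Z^9, C_1 ≅ Z^19, C_2 ≅ Z^14, C_3 ≅ Z^4.

∂_1: C_1 → C_0 is given by ∂[p,q] = [q] − [p].
This gives a 9×19 integer matrix of rank 8; reducing to Smith normal form yields diagonal entries (1,1,1,1,1,1,1,1).

∂_2: C_2 → C_1 maps a triangle to the signed sum of its edges. For instance
  ∂ace = ce − ae + ac,
  ∂bei = ei − bi + be.
The resulting 19×14 matrix has rank 10, and its Smith normal form has invariant factors (1,1,1,1,1,1,1,1,1,1).

Boundary ∂_3: C_3 → C_2 sends each 3-simplex σ to the alternating sum Σ_i (−1)^i (σ with its i-th vertex removed). For instance
  ∂aehi = ehi − ahi + aei − aeh,
  ∂aceh = ceh − aeh + ach − ace.
As a 14×4 matrix over Z this has rank 4, with invariant factors (1,1,1,1).

From H_k ≅ ker(∂_k) / im(∂_{k+1}) we obtain:

  H_2: rank ker ∂_2 − rank ∂_3 = (14 − 10) − 4 = 0, and the invariant factors of ∂_3 are all 1, so H_2 = 0.

H_2 ≅ 0.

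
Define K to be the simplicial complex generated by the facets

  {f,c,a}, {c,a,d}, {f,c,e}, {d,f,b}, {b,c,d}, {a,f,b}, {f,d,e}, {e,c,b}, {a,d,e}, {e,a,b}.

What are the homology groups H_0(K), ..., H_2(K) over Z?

H_0 ≅ Z,  H_1 ≅ Z/2,  H_2 = 0.

Fix the vertex order a < b < c < d < e < f and write every simplex with vertices in increasing order. Then dim K = 2 and the simplices of K are:

  0-simplices (6): a, b, c, d, e, f
  1-simplices (15): ab, ac, ad, ae, af, bc, bd, be, bf, cd, ce, cf, de, df, ef
  2-simplices (10): abe, abf, acd, acf, ade, bcd, bce, bdf, cef, def

giving chain groups C_0 ≅ Z^6, C_1 ≅ Z^15, C_2 ≅ Z^10.

The boundary map ∂_1: C_1 → C_0 maps an edge to its endpoints' difference, ∂[p,q] = q − p. For instance
  ∂bd = d − b.
The resulting 6×15 matrix has rank 5, and its Smith normal form has invariant factors (1,1,1,1,1).

Boundary ∂_2: C_2 → C_1 maps a triangle to the signed sum of its edges. For instance
  ∂bdf = df − bf + bd,
  ∂acf = cf − af + ac.
The 15×10 boundary matrix has rank 10 and Smith normal form diag(1,1,1,1,1,1,1,1,1,2).

From H_k ≅ ker(∂_k) / im(∂_{k+1}) we obtain:

  H_0: rank C_0 − rank ∂_1 = 6 − 5 = 1, and the invariant factors of ∂_1 are all 1, so H_0 ≅ Z.
  H_1: rank ker ∂_1 − rank ∂_2 = (15 − 5) − 10 = 0, and ∂_2 has invariant factor 2 > 1, so H_1 ≅ Z/2.
  H_2: rank ker ∂_2 − rank ∂_3 = (10 − 10) − 0 = 0, and there is no ∂_3, so H_2 ≅ 0.

As a check, the Euler characteristic is 6 − 15 + 10 = 1, which agrees with 1 − 0 + 0 = 1.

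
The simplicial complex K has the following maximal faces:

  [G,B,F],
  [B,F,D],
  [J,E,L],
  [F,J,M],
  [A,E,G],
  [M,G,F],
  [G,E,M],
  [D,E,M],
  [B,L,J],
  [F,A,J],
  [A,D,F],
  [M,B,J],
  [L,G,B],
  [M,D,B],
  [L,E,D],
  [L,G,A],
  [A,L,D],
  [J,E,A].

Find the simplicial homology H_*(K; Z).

H_0 = Z,  H_1 = Z ⊕ Z/2Z,  H_2 = 0.

We work with the vertex ordering A < B < D < E < F < G < J < L < M. The simplices of K, each written with vertices in increasing order, are:

  0-simplices (9): A, B, D, E, F, G, J, L, M
  1-simplices (27): AD, AE, AF, AG, AJ, AL, BD, BF, BG, BJ, BL, BM, DE, DF, DL, DM, EG, EJ, EL, EM, FG, FJ, FM, GL, GM, JL, JM
  2-simplices (18): ADF, ADL, AEG, AEJ, AFJ, AGL, BDF, BDM, BFG, BGL, BJL, BJM, DEL, DEM, EGM, EJL, FGM, FJM

giving chain groups C_0 ≅ Z^9, C_1 ≅ Z^27, C_2 ≅ Z^18.

∂_1: C_1 → C_0 maps an edge to its endpoints' difference, ∂[p,q] = q − p. For instance
  ∂JM = M − J.
This gives a 9×27 integer matrix of rank 8; reducing to Smith normal form yields diagonal entries (1,1,1,1,1,1,1,1).

∂_2: C_2 → C_1 maps a triangle to the signed sum of its edges. For instance
  ∂BJL = JL − BL + BJ,
  ∂BFG = FG − BG + BF.
As a 27×18 matrix over Z this has rank 18, with invariant factors (1,1,1,1,1,1,1,1,1,1,1,1,1,1,1,1,1,2).

Reading off H_k = ker ∂_k / im ∂_{k+1}:

  H_0: rank C_0 − rank ∂_1 = 9 − 8 = 1, and the invariant factors of ∂_1 are all 1, so H_0 = Z.
  H_1: rank ker ∂_1 − rank ∂_2 = (27 − 8) − 18 = 1, and ∂_2 has invariant factor 2 > 1, so H_1 = Z ⊕ Z/2Z.
  H_2: rank ker ∂_2 − rank ∂_3 = (18 − 18) − 0 = 0, and there is no ∂_3, so H_2 = 0.

As a check, the Euler characteristic is 9 − 27 + 18 = 0, which agrees with 1 − 1 + 0 = 0.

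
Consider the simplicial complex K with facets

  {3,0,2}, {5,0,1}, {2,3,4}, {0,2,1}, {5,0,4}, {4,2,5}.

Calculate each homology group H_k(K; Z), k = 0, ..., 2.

We work with the vertex ordering 0 < 1 < 2 < 3 < 4 < 5. The simplices of K, each written with vertices in increasing order, are:

  0-simplices (6): [0], [1], [2], [3], [4], [5]
  1-simplices (12): [0,1], [0,2], [0,3], [0,4], [0,5], [1,2], [1,5], [2,3], [2,4], [2,5], [3,4], [4,5]
  2-simplices (6): [0,1,2], [0,1,5], [0,2,3], [0,4,5], [2,3,4], [2,4,5]

so the chain groups are C_0 ≅ Z^6, C_1 ≅ Z^12, C_2 ≅ Z^6.

Boundary ∂_1: C_1 → C_0 sends each edge [p,q] (with p < q) to q − p. For instance
  ∂[2,5] = [5] − [2].
The resulting 6×12 matrix has rank 5, and its Smith normal form has invariant factors (1,1,1,1,1).

Boundary ∂_2: C_2 → C_1 maps a triangle to the signed sum of its edges. For instance
  ∂[0,4,5] = [4,5] − [0,5] + [0,4],
  ∂[0,1,2] = [1,2] − [0,2] + [0,1].
The resulting 12×6 matrix has rank 6, and its Smith normal form has invariant factors (1,1,1,1,1,1).

Now H_k = ker ∂_k / im ∂_{k+1}, so:

  H_0: rank C_0 − rank ∂_1 = 6 − 5 = 1, and the invariant factors of ∂_1 are all 1, so H_0 ≅ Z.
  H_1: rank ker ∂_1 − rank ∂_2 = (12 − 5) − 6 = 1, and the invariant factors of ∂_2 are all 1, so H_1 ≅ Z.
  H_2: rank ker ∂_2 − rank ∂_3 = (6 − 6) − 0 = 0, and there is no ∂_3, so H_2 ≅ 0.

(K is a triangulation of the cylinder S^1 x I.)

H_0 = Z,  H_1 = Z,  H_2 = 0.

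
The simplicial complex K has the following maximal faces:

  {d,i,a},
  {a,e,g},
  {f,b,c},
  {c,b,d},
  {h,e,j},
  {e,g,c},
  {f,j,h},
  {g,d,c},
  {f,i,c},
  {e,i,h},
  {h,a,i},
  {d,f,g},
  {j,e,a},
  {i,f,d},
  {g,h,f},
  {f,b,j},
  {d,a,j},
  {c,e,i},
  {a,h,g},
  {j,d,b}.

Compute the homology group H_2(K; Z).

H_2 = 0.

Fix the vertex order a < b < c < d < e < f < g < h < i < j and write every simplex with vertices in increasing order. Then dim K = 2 and the simplices of K are:

  0-simplices (10): a, b, c, d, e, f, g, h, i, j
  1-simplices (30): ad, ae, ag, ah, ai, aj, bc, bd, bf, bj, cd, ce, cf, cg, ci, df, dg, di, dj, eg, eh, ei, ej, fg, fh, fi, fj, gh, hi, hj
  2-simplices (20): adi, adj, aeg, aej, agh, ahi, bcd, bcf, bdj, bfj, cdg, ceg, cei, cfi, dfg, dfi, ehi, ehj, fgh, fhj

Hence C_0 ≅ Z^10, C_1 ≅ Z^30, C_2 ≅ Z^20.

Boundary ∂_1: C_1 → C_0 is given by ∂[p,q] = [q] − [p]. For instance
  ∂ej = j − e.
The resulting 10×30 matrix has rank 9, and its Smith normal form has invariant factors (1,1,1,1,1,1,1,1,1).

∂_2: C_2 → C_1 acts by ∂[p,q,r] = [q,r] − [p,r] + [p,q]. For instance
  ∂adj = dj − aj + ad,
  ∂bcf = cf − bf + bc.
The 30×20 boundary matrix has rank 20 and Smith normal form diag(1,1,1,1,1,1,1,1,1,1,1,1,1,1,1,1,1,1,1,2).

From H_k ≅ ker(∂_k) / im(∂_{k+1}) we obtain:

  H_2: rank ker ∂_2 − rank ∂_3 = (20 − 20) − 0 = 0, and there is no ∂_3, so H_2 = 0.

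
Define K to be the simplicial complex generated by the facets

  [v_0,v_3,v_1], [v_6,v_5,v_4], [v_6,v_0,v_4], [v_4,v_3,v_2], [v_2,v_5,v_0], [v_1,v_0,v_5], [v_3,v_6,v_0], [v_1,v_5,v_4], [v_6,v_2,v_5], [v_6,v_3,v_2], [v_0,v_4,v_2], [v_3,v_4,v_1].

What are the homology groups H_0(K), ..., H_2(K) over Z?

H_0 = Z,  H_1 = Z/2Z,  H_2 = 0.

Take the total order v_0 < v_1 < v_2 < v_3 < v_4 < v_5 < v_6 on the vertex set. Then K (dimension 2) consists of the simplices:

  0-simplices (7): [v_0], [v_1], [v_2], [v_3], [v_4], [v_5], [v_6]
  1-simplices (18): (18 of them)
  2-simplices (12): (12 of them)

so the chain groups are C_0 ≅ Z^7, C_1 ≅ Z^18, C_2 ≅ Z^12.

The boundary map ∂_1: C_1 → C_0 sends each edge [p,q] (with p < q) to q − p. For instance
  ∂[v_1,v_5] = [v_5] − [v_1].
As a 7×18 matrix over Z this has rank 6, with invariant factors (1,1,1,1,1,1).

Boundary ∂_2: C_2 → C_1 sends each 2-simplex [p,q,r] to [q,r] − [p,r] + [p,q]. For instance
  ∂[v_0,v_2,v_4] = [v_2,v_4] − [v_0,v_4] + [v_0,v_2],
  ∂[v_2,v_3,v_4] = [v_3,v_4] − [v_2,v_4] + [v_2,v_3].
The 18×12 boundary matrix has rank 12 and Smith normal form diag(1,1,1,1,1,1,1,1,1,1,1,2).

Computing H_k = (kernel of ∂_k) / (image of ∂_{k+1}):

  H_0: rank C_0 − rank ∂_1 = 7 − 6 = 1, and the invariant factors of ∂_1 are all 1, so H_0 = Z.
  H_1: rank ker ∂_1 − rank ∂_2 = (18 − 6) − 12 = 0, and ∂_2 has invariant factor 2 > 1, so H_1 = Z/2Z.
  H_2: rank ker ∂_2 − rank ∂_3 = (12 − 12) − 0 = 0, and there is no ∂_3, so H_2 = 0.

As a check, the Euler characteristic is 7 − 18 + 12 = 1, which agrees with 1 − 0 + 0 = 1.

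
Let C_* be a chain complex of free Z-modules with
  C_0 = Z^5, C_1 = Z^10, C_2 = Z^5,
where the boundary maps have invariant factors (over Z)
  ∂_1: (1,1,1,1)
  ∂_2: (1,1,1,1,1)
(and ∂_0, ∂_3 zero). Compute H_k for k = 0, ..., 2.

H_0: b_0 = 5 − 0 − 4 = 1; torsion from ∂_1 factors > 1: none. So H_0 ≅ Z.
H_1: b_1 = 10 − 4 − 5 = 1; torsion from ∂_2 factors > 1: none. So H_1 ≅ Z.
H_2: b_2 = 5 − 5 − 0 = 0; torsion from ∂_3 factors > 1: none. So H_2 ≅ 0.

H_0 ≅ Z,  H_1 ≅ Z,  H_2 = 0.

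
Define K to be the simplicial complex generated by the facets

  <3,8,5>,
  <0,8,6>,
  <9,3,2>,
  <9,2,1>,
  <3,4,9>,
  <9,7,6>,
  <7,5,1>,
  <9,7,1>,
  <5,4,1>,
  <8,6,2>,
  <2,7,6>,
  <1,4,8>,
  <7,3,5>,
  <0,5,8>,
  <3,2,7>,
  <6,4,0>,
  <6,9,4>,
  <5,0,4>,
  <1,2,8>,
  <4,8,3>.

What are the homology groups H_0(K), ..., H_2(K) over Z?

We work with the vertex ordering 0 < 1 < 2 < 3 < 4 < 5 < 6 < 7 < 8 < 9. The simplices of K, each written with vertices in increasing order, are:

  0-simplices (10): [0], [1], [2], [3], [4], [5], [6], [7], [8], [9]
  1-simplices (30): (30 of them)
  2-simplices (20): (20 of them)

giving chain groups C_0 ≅ Z^10, C_1 ≅ Z^30, C_2 ≅ Z^20.

The boundary map ∂_1: C_1 → C_0 maps an edge to its endpoints' difference, ∂[p,q] = q − p. For instance
  ∂[2,7] = [7] − [2].
As a 10×30 matrix over Z this has rank 9, with invariant factors (1,1,1,1,1,1,1,1,1).

∂_2: C_2 → C_1 sends each 2-simplex [p,q,r] to [q,r] − [p,r] + [p,q]. For instance
  ∂[2,3,7] = [3,7] − [2,7] + [2,3],
  ∂[1,4,5] = [4,5] − [1,5] + [1,4].
The 30×20 boundary matrix has rank 20 and Smith normal form diag(1,1,1,1,1,1,1,1,1,1,1,1,1,1,1,1,1,1,1,2).

Reading off H_k = ker ∂_k / im ∂_{k+1}:

  H_0: rank C_0 − rank ∂_1 = 10 − 9 = 1, and the invariant factors of ∂_1 are all 1, so H_0 ≅ Z.
  H_1: rank ker ∂_1 − rank ∂_2 = (30 − 9) − 20 = 1, and ∂_2 has invariant factor 2 > 1, so H_1 ≅ Z ⊕ Z/2.
  H_2: rank ker ∂_2 − rank ∂_3 = (20 − 20) − 0 = 0, and there is no ∂_3, so H_2 ≅ 0.

As a check, the Euler characteristic is 10 − 30 + 20 = 0, which agrees with 1 − 1 + 0 = 0.

H_0 = Z,  H_1 = Z ⊕ Z/2,  H_2 = 0.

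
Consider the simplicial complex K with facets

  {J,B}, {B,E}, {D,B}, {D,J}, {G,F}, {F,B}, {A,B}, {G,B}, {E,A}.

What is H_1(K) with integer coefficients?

H_1 ≅ Z^3.

Fix the vertex order A < B < D < E < F < G < J and write every simplex with vertices in increasing order. Then dim K = 1 and the simplices of K are:

  0-simplices (7): A, B, D, E, F, G, J
  1-simplices (9): AB, AE, BD, BE, BF, BG, BJ, DJ, FG

so the chain groups are C_0 ≅ Z^7, C_1 ≅ Z^9.

The boundary map ∂_1: C_1 → C_0 maps an edge to its endpoints' difference, ∂[p,q] = q − p. For instance
  ∂BE = E − B.
As a 7×9 matrix over Z this has rank 6, with invariant factors (1,1,1,1,1,1).

From H_k ≅ ker(∂_k) / im(∂_{k+1}) we obtain:

  H_1: rank ker ∂_1 − rank ∂_2 = (9 − 6) − 0 = 3, and there is no ∂_2, so H_1 ≅ Z^3.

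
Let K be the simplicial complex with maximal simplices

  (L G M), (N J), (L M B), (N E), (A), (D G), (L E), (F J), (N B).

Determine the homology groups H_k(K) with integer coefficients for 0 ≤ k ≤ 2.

H_0 = Z^2,  H_1 = Z,  H_2 = 0.

Order the vertices as A < B < D < E < F < G < J < L < M < N. Listing each simplex with vertices in this order, K has dimension 2 with simplices:

  0-simplices (10): A, B, D, E, F, G, J, L, M, N
  1-simplices (11): BL, BM, BN, DG, EL, EN, FJ, GL, GM, JN, LM
  2-simplices (2): BLM, GLM

so the chain groups are C_0 ≅ Z^10, C_1 ≅ Z^11, C_2 ≅ Z^2.

∂_1: C_1 → C_0 sends each edge [p,q] (with p < q) to q − p. For instance
  ∂LM = M − L.
This gives a 10×11 integer matrix of rank 8; reducing to Smith normal form yields diagonal entries (1,1,1,1,1,1,1,1).

∂_2: C_2 → C_1 sends each 2-simplex [p,q,r] to [q,r] − [p,r] + [p,q]. For instance
  ∂BLM = LM − BM + BL,
  ∂GLM = LM − GM + GL.
The 11×2 boundary matrix has rank 2 and Smith normal form diag(1,1).

From H_k ≅ ker(∂_k) / im(∂_{k+1}) we obtain:

  H_0: rank C_0 − rank ∂_1 = 10 − 8 = 2, and the invariant factors of ∂_1 are all 1, so H_0 ≅ Z^2.
  H_1: rank ker ∂_1 − rank ∂_2 = (11 − 8) − 2 = 1, and the invariant factors of ∂_2 are all 1, so H_1 ≅ Z.
  H_2: rank ker ∂_2 − rank ∂_3 = (2 − 2) − 0 = 0, and there is no ∂_3, so H_2 ≅ 0.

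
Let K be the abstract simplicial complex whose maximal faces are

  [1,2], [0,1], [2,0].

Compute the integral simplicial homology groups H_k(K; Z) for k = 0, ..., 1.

H_0 ≅ Z,  H_1 ≅ Z.

Order the vertices as 0 < 1 < 2. Listing each simplex with vertices in this order, K has dimension 1 with simplices:

  0-simplices (3): [0], [1], [2]
  1-simplices (3): [0,1], [0,2], [1,2]

giving chain groups C_0 ≅ Z^3, C_1 ≅ Z^3.

Boundary ∂_1: C_1 → C_0 maps an edge to its endpoints' difference, ∂[p,q] = q − p.
The resulting 3×3 matrix has rank 2, and its Smith normal form has invariant factors (1,1).

Computing H_k = (kernel of ∂_k) / (image of ∂_{k+1}):

  H_0: rank C_0 − rank ∂_1 = 3 − 2 = 1, and the invariant factors of ∂_1 are all 1, so H_0 ≅ Z.
  H_1: rank ker ∂_1 − rank ∂_2 = (3 − 2) − 0 = 1, and there is no ∂_2, so H_1 ≅ Z.

As a check, the Euler characteristic is 3 − 3 = 0, which agrees with 1 − 1 = 0.
(K is a triangulation of the circle S^1.)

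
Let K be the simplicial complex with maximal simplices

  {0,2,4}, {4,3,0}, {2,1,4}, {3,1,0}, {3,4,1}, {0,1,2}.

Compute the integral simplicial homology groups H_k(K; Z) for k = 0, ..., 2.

H_0 ≅ Z,  H_1 = 0,  H_2 ≅ Z.

Order the vertices as 0 < 1 < 2 < 3 < 4. Listing each simplex with vertices in this order, K has dimension 2 with simplices:

  0-simplices (5): [0], [1], [2], [3], [4]
  1-simplices (9): [0,1], [0,2], [0,3], [0,4], [1,2], [1,3], [1,4], [2,4], [3,4]
  2-simplices (6): [0,1,2], [0,1,3], [0,2,4], [0,3,4], [1,2,4], [1,3,4]

Hence C_0 ≅ Z^5, C_1 ≅ Z^9, C_2 ≅ Z^6.

∂_1: C_1 → C_0 maps an edge to its endpoints' difference, ∂[p,q] = q − p.
The resulting 5×9 matrix has rank 4, and its Smith normal form has invariant factors (1,1,1,1).

The boundary map ∂_2: C_2 → C_1 sends each 2-simplex [p,q,r] to [q,r] − [p,r] + [p,q]. For instance
  ∂[0,2,4] = [2,4] − [0,4] + [0,2],
  ∂[0,3,4] = [3,4] − [0,4] + [0,3].
The 9×6 boundary matrix has rank 5 and Smith normal form diag(1,1,1,1,1).

Reading off H_k = ker ∂_k / im ∂_{k+1}:

  H_0: rank C_0 − rank ∂_1 = 5 − 4 = 1, and the invariant factors of ∂_1 are all 1, so H_0 ≅ Z.
  H_1: rank ker ∂_1 − rank ∂_2 = (9 − 4) − 5 = 0, and the invariant factors of ∂_2 are all 1, so H_1 ≅ 0.
  H_2: rank ker ∂_2 − rank ∂_3 = (6 − 5) − 0 = 1, and there is no ∂_3, so H_2 ≅ Z.

(K is a triangulation of the 2-sphere S^2.)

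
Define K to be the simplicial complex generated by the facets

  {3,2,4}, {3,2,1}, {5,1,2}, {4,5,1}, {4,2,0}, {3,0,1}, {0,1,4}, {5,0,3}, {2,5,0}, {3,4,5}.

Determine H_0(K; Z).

H_0 = Z.

Take the total order 0 < 1 < 2 < 3 < 4 < 5 on the vertex set. Then K (dimension 2) consists of the simplices:

  0-simplices (6): [0], [1], [2], [3], [4], [5]
  1-simplices (15): [0,1], [0,2], [0,3], [0,4], [0,5], [1,2], [1,3], [1,4], [1,5], [2,3], [2,4], [2,5], [3,4], [3,5], [4,5]
  2-simplices (10): [0,1,3], [0,1,4], [0,2,4], [0,2,5], [0,3,5], [1,2,3], [1,2,5], [1,4,5], [2,3,4], [3,4,5]

Hence C_0 ≅ Z^6, C_1 ≅ Z^15, C_2 ≅ Z^10.

The boundary map ∂_1: C_1 → C_0 maps an edge to its endpoints' difference, ∂[p,q] = q − p. For instance
  ∂[2,3] = [3] − [2].
The resulting 6×15 matrix has rank 5, and its Smith normal form has invariant factors (1,1,1,1,1).

The boundary map ∂_2: C_2 → C_1 maps a triangle to the signed sum of its edges. For instance
  ∂[0,2,4] = [2,4] − [0,4] + [0,2],
  ∂[1,2,5] = [2,5] − [1,5] + [1,2].
The 15×10 boundary matrix has rank 10 and Smith normal form diag(1,1,1,1,1,1,1,1,1,2).

Computing H_k = (kernel of ∂_k) / (image of ∂_{k+1}):

  H_0: rank C_0 − rank ∂_1 = 6 − 5 = 1, and the invariant factors of ∂_1 are all 1, so H_0 = Z.

(K is a triangulation of the real projective plane RP^2.)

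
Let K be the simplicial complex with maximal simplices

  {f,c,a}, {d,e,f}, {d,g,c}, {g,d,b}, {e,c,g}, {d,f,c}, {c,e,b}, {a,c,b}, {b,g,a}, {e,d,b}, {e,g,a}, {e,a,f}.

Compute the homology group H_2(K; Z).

Take the total order a < b < c < d < e < f < g on the vertex set. Then K (dimension 2) consists of the simplices:

  0-simplices (7): a, b, c, d, e, f, g
  1-simplices (18): ab, ac, ae, af, ag, bc, bd, be, bg, cd, ce, cf, cg, de, df, dg, ef, eg
  2-simplices (12): abc, abg, acf, aef, aeg, bce, bde, bdg, cdf, cdg, ceg, def

giving chain groups C_0 ≅ Z^7, C_1 ≅ Z^18, C_2 ≅ Z^12.

The boundary map ∂_1: C_1 → C_0 is given by ∂[p,q] = [q] − [p].
This gives a 7×18 integer matrix of rank 6; reducing to Smith normal form yields diagonal entries (1,1,1,1,1,1).

∂_2: C_2 → C_1 acts by ∂[p,q,r] = [q,r] − [p,r] + [p,q]. For instance
  ∂abc = bc − ac + ab,
  ∂cdf = df − cf + cd.
As a 18×12 matrix over Z this has rank 12, with invariant factors (1,1,1,1,1,1,1,1,1,1,1,2).

Now H_k = ker ∂_k / im ∂_{k+1}, so:

  H_2: rank ker ∂_2 − rank ∂_3 = (12 − 12) − 0 = 0, and there is no ∂_3, so H_2 ≅ 0.

H_2 = 0.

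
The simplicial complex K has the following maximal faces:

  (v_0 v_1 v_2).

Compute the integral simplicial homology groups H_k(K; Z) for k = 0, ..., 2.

H_0 ≅ Z,  H_1 = 0,  H_2 = 0.

Fix the vertex order v_0 < v_1 < v_2 and write every simplex with vertices in increasing order. Then dim K = 2 and the simplices of K are:

  0-simplices (3): [v_0], [v_1], [v_2]
  1-simplices (3): [v_0,v_1], [v_0,v_2], [v_1,v_2]
  2-simplices (1): [v_0,v_1,v_2]

so the chain groups are C_0 ≅ Z^3, C_1 ≅ Z^3, C_2 ≅ Z^1.

The boundary map ∂_1: C_1 → C_0 sends each edge [p,q] (with p < q) to q − p. For instance
  ∂[v_0,v_2] = [v_2] − [v_0].
As a 3×3 matrix over Z this has rank 2, with invariant factors (1,1).

∂_2: C_2 → C_1 acts by ∂[p,q,r] = [q,r] − [p,r] + [p,q]. For instance
  ∂[v_0,v_1,v_2] = [v_1,v_2] − [v_0,v_2] + [v_0,v_1].
The 3×1 boundary matrix has rank 1 and Smith normal form diag(1).

Reading off H_k = ker ∂_k / im ∂_{k+1}:

  H_0: rank C_0 − rank ∂_1 = 3 − 2 = 1, and the invariant factors of ∂_1 are all 1, so H_0 = Z.
  H_1: rank ker ∂_1 − rank ∂_2 = (3 − 2) − 1 = 0, and the invariant factors of ∂_2 are all 1, so H_1 = 0.
  H_2: rank ker ∂_2 − rank ∂_3 = (1 − 1) − 0 = 0, and there is no ∂_3, so H_2 = 0.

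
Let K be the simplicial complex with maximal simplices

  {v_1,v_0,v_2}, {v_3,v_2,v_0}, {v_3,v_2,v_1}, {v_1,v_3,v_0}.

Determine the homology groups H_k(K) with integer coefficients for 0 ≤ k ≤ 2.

Fix the vertex order v_0 < v_1 < v_2 < v_3 and write every simplex with vertices in increasing order. Then dim K = 2 and the simplices of K are:

  0-simplices (4): [v_0], [v_1], [v_2], [v_3]
  1-simplices (6): [v_0,v_1], [v_0,v_2], [v_0,v_3], [v_1,v_2], [v_1,v_3], [v_2,v_3]
  2-simplices (4): [v_0,v_1,v_2], [v_0,v_1,v_3], [v_0,v_2,v_3], [v_1,v_2,v_3]

Hence C_0 ≅ Z^4, C_1 ≅ Z^6, C_2 ≅ Z^4.

The boundary map ∂_1: C_1 → C_0 sends each edge [p,q] (with p < q) to q − p.
The 4×6 boundary matrix has rank 3 and Smith normal form diag(1,1,1).

The boundary map ∂_2: C_2 → C_1 acts by ∂[p,q,r] = [q,r] − [p,r] + [p,q]. For instance
  ∂[v_0,v_1,v_3] = [v_1,v_3] − [v_0,v_3] + [v_0,v_1],
  ∂[v_1,v_2,v_3] = [v_2,v_3] − [v_1,v_3] + [v_1,v_2].
This gives a 6×4 integer matrix of rank 3; reducing to Smith normal form yields diagonal entries (1,1,1).

From H_k ≅ ker(∂_k) / im(∂_{k+1}) we obtain:

  H_0: rank C_0 − rank ∂_1 = 4 − 3 = 1, and the invariant factors of ∂_1 are all 1, so H_0 ≅ Z.
  H_1: rank ker ∂_1 − rank ∂_2 = (6 − 3) − 3 = 0, and the invariant factors of ∂_2 are all 1, so H_1 ≅ 0.
  H_2: rank ker ∂_2 − rank ∂_3 = (4 − 3) − 0 = 1, and there is no ∂_3, so H_2 ≅ Z.

(K is a triangulation of the 2-sphere S^2.)

H_0 ≅ Z,  H_1 = 0,  H_2 ≅ Z.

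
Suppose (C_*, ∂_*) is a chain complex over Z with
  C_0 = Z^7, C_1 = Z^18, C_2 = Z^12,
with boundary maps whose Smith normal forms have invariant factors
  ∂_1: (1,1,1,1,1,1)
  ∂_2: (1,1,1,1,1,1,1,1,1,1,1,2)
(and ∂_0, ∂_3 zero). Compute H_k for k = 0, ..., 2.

H_0: b_0 = 7 − 0 − 6 = 1; torsion from ∂_1 factors > 1: none. So H_0 = Z.
H_1: b_1 = 18 − 6 − 12 = 0; torsion from ∂_2 factors > 1: [2]. So H_1 = Z/2Z.
H_2: b_2 = 12 − 12 − 0 = 0; torsion from ∂_3 factors > 1: none. So H_2 = 0.

H_0 = Z,  H_1 = Z/2Z,  H_2 = 0.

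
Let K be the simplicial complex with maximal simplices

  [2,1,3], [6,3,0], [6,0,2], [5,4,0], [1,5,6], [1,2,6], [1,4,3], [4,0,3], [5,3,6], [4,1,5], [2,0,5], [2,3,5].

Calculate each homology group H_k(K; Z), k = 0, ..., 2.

Order the vertices as 0 < 1 < 2 < 3 < 4 < 5 < 6. Listing each simplex with vertices in this order, K has dimension 2 with simplices:

  0-simplices (7): [0], [1], [2], [3], [4], [5], [6]
  1-simplices (18): [0,2], [0,3], [0,4], [0,5], [0,6], [1,2], [1,3], [1,4], [1,5], [1,6], [2,3], [2,5], [2,6], [3,4], [3,5], [3,6], [4,5], [5,6]
  2-simplices (12): [0,2,5], [0,2,6], [0,3,4], [0,3,6], [0,4,5], [1,2,3], [1,2,6], [1,3,4], [1,4,5], [1,5,6], [2,3,5], [3,5,6]

Hence C_0 ≅ Z^7, C_1 ≅ Z^18, C_2 ≅ Z^12.

Boundary ∂_1: C_1 → C_0 is given by ∂[p,q] = [q] − [p].
The 7×18 boundary matrix has rank 6 and Smith normal form diag(1,1,1,1,1,1).

The boundary map ∂_2: C_2 → C_1 maps a triangle to the signed sum of its edges. For instance
  ∂[1,2,3] = [2,3] − [1,3] + [1,2],
  ∂[1,4,5] = [4,5] − [1,5] + [1,4].
The resulting 18×12 matrix has rank 12, and its Smith normal form has invariant factors (1,1,1,1,1,1,1,1,1,1,1,2).

Now H_k = ker ∂_k / im ∂_{k+1}, so:

  H_0: rank C_0 − rank ∂_1 = 7 − 6 = 1, and the invariant factors of ∂_1 are all 1, so H_0 = Z.
  H_1: rank ker ∂_1 − rank ∂_2 = (18 − 6) − 12 = 0, and ∂_2 has invariant factor 2 > 1, so H_1 = Z_2.
  H_2: rank ker ∂_2 − rank ∂_3 = (12 − 12) − 0 = 0, and there is no ∂_3, so H_2 = 0.

As a check, the Euler characteristic is 7 − 18 + 12 = 1, which agrees with 1 − 0 + 0 = 1.
(K is a triangulation of the real projective plane RP^2.)

H_0 = Z,  H_1 = Z_2,  H_2 = 0.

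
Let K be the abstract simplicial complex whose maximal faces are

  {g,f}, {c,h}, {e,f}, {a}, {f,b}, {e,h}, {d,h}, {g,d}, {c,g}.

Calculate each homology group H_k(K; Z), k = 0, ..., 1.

H_0 = Z^2,  H_1 = Z^2.

Order the vertices as a < b < c < d < e < f < g < h. Listing each simplex with vertices in this order, K has dimension 1 with simplices:

  0-simplices (8): a, b, c, d, e, f, g, h
  1-simplices (8): bf, cg, ch, dg, dh, ef, eh, fg

Hence C_0 ≅ Z^8, C_1 ≅ Z^8.

∂_1: C_1 → C_0 maps an edge to its endpoints' difference, ∂[p,q] = q − p. For instance
  ∂fg = g − f.
As a 8×8 matrix over Z this has rank 6, with invariant factors (1,1,1,1,1,1).

Now H_k = ker ∂_k / im ∂_{k+1}, so:

  H_0: rank C_0 − rank ∂_1 = 8 − 6 = 2, and the invariant factors of ∂_1 are all 1, so H_0 ≅ Z^2.
  H_1: rank ker ∂_1 − rank ∂_2 = (8 − 6) − 0 = 2, and there is no ∂_2, so H_1 ≅ Z^2.

As a check, the Euler characteristic is 8 − 8 = 0, which agrees with 2 − 2 = 0.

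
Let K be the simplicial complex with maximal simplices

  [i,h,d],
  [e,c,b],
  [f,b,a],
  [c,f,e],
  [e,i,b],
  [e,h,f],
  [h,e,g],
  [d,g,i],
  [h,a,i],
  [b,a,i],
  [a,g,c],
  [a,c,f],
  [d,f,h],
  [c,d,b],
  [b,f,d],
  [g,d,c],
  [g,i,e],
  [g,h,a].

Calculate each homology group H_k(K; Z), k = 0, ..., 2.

Take the total order a < b < c < d < e < f < g < h < i on the vertex set. Then K (dimension 2) consists of the simplices:

  0-simplices (9): a, b, c, d, e, f, g, h, i
  1-simplices (27): ab, ac, af, ag, ah, ai, bc, bd, be, bf, bi, cd, ce, cf, cg, df, dg, dh, di, ef, eg, eh, ei, fh, gh, gi, hi
  2-simplices (18): abf, abi, acf, acg, agh, ahi, bcd, bce, bdf, bei, cdg, cef, dfh, dgi, dhi, efh, egh, egi

so the chain groups are C_0 ≅ Z^9, C_1 ≅ Z^27, C_2 ≅ Z^18.

Boundary ∂_1: C_1 → C_0 sends each edge [p,q] (with p < q) to q − p.
The 9×27 boundary matrix has rank 8 and Smith normal form diag(1,1,1,1,1,1,1,1).

∂_2: C_2 → C_1 maps a triangle to the signed sum of its edges. For instance
  ∂bcd = cd − bd + bc,
  ∂abf = bf − af + ab.
The resulting 27×18 matrix has rank 18, and its Smith normal form has invariant factors (1,1,1,1,1,1,1,1,1,1,1,1,1,1,1,1,1,2).

Reading off H_k = ker ∂_k / im ∂_{k+1}:

  H_0: rank C_0 − rank ∂_1 = 9 − 8 = 1, and the invariant factors of ∂_1 are all 1, so H_0 = Z.
  H_1: rank ker ∂_1 − rank ∂_2 = (27 − 8) − 18 = 1, and ∂_2 has invariant factor 2 > 1, so H_1 = Z ⊕ Z_2.
  H_2: rank ker ∂_2 − rank ∂_3 = (18 − 18) − 0 = 0, and there is no ∂_3, so H_2 = 0.

As a check, the Euler characteristic is 9 − 27 + 18 = 0, which agrees with 1 − 1 + 0 = 0.
(K is a triangulation of the Klein bottle.)

H_0 = Z,  H_1 = Z ⊕ Z_2,  H_2 = 0.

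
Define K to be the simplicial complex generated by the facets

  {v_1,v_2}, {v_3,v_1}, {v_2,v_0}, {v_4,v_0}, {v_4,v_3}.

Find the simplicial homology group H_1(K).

Order the vertices as v_0 < v_1 < v_2 < v_3 < v_4. Listing each simplex with vertices in this order, K has dimension 1 with simplices:

  0-simplices (5): [v_0], [v_1], [v_2], [v_3], [v_4]
  1-simplices (5): [v_0,v_2], [v_0,v_4], [v_1,v_2], [v_1,v_3], [v_3,v_4]

giving chain groups C_0 ≅ Z^5, C_1 ≅ Z^5.

The boundary map ∂_1: C_1 → C_0 is given by ∂[p,q] = [q] − [p]. For instance
  ∂[v_1,v_2] = [v_2] − [v_1].
The resulting 5×5 matrix has rank 4, and its Smith normal form has invariant factors (1,1,1,1).

Reading off H_k = ker ∂_k / im ∂_{k+1}:

  H_1: rank ker ∂_1 − rank ∂_2 = (5 − 4) − 0 = 1, and there is no ∂_2, so H_1 ≅ Z.

H_1 = Z.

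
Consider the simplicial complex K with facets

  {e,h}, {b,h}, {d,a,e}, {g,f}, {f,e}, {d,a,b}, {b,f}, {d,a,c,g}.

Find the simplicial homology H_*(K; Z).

K has 8 vertices, 15 edges, 6 triangles, 1 3-simplex.
rank ∂_0 = 0, rank ∂_1 = 7 ⇒ b_0 = 8 − 0 − 7 = 1; all invariant factors of ∂_1 are 1 so no torsion. So H_0 = Z.
rank ∂_1 = 7, rank ∂_2 = 5 ⇒ b_1 = 15 − 7 − 5 = 3; all invariant factors of ∂_2 are 1 so no torsion. So H_1 = Z^3.
rank ∂_2 = 5, rank ∂_3 = 1 ⇒ b_2 = 6 − 5 − 1 = 0; all invariant factors of ∂_3 are 1 so no torsion. So H_2 = 0.
rank ∂_3 = 1, rank ∂_4 = 0 ⇒ b_3 = 1 − 1 − 0 = 0. So H_3 = 0.

H_0 ≅ Z,  H_1 ≅ Z^3,  H_2 = 0,  H_3 = 0.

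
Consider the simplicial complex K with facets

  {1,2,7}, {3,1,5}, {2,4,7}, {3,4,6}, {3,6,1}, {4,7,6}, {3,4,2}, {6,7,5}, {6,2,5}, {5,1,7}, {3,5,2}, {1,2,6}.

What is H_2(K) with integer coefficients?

H_2 = 0.

We work with the vertex ordering 1 < 2 < 3 < 4 < 5 < 6 < 7. The simplices of K, each written with vertices in increasing order, are:

  0-simplices (7): [1], [2], [3], [4], [5], [6], [7]
  1-simplices (18): [1,2], [1,3], [1,5], [1,6], [1,7], [2,3], [2,4], [2,5], [2,6], [2,7], [3,4], [3,5], [3,6], [4,6], [4,7], [5,6], [5,7], [6,7]
  2-simplices (12): [1,2,6], [1,2,7], [1,3,5], [1,3,6], [1,5,7], [2,3,4], [2,3,5], [2,4,7], [2,5,6], [3,4,6], [4,6,7], [5,6,7]

giving chain groups C_0 ≅ Z^7, C_1 ≅ Z^18, C_2 ≅ Z^12.

∂_1: C_1 → C_0 is given by ∂[p,q] = [q] − [p].
This gives a 7×18 integer matrix of rank 6; reducing to Smith normal form yields diagonal entries (1,1,1,1,1,1).

The boundary map ∂_2: C_2 → C_1 maps a triangle to the signed sum of its edges. For instance
  ∂[1,3,5] = [3,5] − [1,5] + [1,3],
  ∂[1,3,6] = [3,6] − [1,6] + [1,3].
The resulting 18×12 matrix has rank 12, and its Smith normal form has invariant factors (1,1,1,1,1,1,1,1,1,1,1,2).

From H_k ≅ ker(∂_k) / im(∂_{k+1}) we obtain:

  H_2: rank ker ∂_2 − rank ∂_3 = (12 − 12) − 0 = 0, and there is no ∂_3, so H_2 ≅ 0.

(K is a triangulation of the real projective plane RP^2.)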